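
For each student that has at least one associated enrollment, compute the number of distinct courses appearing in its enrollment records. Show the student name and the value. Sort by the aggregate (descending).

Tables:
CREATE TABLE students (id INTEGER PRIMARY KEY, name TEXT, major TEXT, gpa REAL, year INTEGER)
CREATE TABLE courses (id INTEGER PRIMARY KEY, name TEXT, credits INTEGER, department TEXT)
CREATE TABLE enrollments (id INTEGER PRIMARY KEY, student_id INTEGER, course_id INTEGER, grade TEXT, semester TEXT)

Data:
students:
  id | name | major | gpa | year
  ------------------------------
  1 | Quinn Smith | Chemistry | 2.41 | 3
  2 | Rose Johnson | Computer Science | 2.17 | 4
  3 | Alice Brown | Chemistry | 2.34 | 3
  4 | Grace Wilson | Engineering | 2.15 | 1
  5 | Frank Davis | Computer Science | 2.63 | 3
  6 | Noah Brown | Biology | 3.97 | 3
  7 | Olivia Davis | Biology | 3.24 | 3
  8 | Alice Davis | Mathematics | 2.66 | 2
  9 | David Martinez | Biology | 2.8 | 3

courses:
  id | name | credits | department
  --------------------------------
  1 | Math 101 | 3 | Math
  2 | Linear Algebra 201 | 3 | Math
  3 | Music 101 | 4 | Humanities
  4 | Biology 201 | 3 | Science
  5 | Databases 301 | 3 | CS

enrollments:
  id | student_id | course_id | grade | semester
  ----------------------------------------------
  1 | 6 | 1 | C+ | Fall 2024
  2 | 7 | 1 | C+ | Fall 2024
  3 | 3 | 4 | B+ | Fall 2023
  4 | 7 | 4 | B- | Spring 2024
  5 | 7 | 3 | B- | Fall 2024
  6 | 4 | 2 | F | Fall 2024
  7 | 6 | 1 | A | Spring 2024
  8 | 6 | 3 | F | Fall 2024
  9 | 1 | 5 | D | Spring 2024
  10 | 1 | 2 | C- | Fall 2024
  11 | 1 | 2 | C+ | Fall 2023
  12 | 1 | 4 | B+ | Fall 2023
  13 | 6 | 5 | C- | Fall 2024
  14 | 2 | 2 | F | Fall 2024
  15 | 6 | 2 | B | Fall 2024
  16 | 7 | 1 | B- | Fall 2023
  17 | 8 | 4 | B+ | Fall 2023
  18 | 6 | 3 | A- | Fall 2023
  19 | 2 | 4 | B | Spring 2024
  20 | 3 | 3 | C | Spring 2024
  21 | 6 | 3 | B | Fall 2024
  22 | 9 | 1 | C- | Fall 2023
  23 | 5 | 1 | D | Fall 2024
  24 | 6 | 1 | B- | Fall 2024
SELECT p.name, COUNT(DISTINCT c.course_id) AS distinct_course_count FROM enrollments c JOIN students p ON c.student_id = p.id GROUP BY p.id, p.name ORDER BY distinct_course_count DESC

Execution result:
name | distinct_course_count
Noah Brown | 4
Quinn Smith | 3
Olivia Davis | 3
Rose Johnson | 2
Alice Brown | 2
Grace Wilson | 1
Frank Davis | 1
Alice Davis | 1
David Martinez | 1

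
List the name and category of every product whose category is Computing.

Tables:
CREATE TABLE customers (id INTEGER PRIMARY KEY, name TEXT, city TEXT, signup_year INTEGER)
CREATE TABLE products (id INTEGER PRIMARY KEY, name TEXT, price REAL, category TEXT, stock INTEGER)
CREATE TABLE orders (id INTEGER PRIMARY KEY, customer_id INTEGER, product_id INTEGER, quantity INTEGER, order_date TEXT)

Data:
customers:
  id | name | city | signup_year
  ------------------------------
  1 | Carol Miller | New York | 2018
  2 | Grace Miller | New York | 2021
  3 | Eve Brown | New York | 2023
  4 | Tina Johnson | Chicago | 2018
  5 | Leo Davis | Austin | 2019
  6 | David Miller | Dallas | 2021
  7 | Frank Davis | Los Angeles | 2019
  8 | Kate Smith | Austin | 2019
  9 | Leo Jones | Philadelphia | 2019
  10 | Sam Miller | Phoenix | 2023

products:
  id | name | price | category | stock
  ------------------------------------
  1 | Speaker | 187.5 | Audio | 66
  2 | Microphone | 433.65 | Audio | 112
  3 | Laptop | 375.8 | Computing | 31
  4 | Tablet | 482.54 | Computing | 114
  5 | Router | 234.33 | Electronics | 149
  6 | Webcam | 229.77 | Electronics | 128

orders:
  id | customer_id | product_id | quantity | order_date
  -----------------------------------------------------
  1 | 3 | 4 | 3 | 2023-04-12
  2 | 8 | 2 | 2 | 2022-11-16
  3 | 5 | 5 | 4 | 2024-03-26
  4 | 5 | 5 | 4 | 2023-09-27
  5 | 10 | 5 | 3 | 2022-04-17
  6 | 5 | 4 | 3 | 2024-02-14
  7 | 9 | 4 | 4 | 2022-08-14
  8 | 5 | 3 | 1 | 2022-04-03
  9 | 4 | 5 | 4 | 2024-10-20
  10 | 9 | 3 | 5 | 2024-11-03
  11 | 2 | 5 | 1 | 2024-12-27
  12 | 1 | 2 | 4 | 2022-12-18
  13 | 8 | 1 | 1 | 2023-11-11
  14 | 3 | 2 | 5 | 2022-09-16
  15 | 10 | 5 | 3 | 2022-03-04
SELECT name, category FROM products WHERE category = 'Computing'

Execution result:
name | category
Laptop | Computing
Tablet | Computing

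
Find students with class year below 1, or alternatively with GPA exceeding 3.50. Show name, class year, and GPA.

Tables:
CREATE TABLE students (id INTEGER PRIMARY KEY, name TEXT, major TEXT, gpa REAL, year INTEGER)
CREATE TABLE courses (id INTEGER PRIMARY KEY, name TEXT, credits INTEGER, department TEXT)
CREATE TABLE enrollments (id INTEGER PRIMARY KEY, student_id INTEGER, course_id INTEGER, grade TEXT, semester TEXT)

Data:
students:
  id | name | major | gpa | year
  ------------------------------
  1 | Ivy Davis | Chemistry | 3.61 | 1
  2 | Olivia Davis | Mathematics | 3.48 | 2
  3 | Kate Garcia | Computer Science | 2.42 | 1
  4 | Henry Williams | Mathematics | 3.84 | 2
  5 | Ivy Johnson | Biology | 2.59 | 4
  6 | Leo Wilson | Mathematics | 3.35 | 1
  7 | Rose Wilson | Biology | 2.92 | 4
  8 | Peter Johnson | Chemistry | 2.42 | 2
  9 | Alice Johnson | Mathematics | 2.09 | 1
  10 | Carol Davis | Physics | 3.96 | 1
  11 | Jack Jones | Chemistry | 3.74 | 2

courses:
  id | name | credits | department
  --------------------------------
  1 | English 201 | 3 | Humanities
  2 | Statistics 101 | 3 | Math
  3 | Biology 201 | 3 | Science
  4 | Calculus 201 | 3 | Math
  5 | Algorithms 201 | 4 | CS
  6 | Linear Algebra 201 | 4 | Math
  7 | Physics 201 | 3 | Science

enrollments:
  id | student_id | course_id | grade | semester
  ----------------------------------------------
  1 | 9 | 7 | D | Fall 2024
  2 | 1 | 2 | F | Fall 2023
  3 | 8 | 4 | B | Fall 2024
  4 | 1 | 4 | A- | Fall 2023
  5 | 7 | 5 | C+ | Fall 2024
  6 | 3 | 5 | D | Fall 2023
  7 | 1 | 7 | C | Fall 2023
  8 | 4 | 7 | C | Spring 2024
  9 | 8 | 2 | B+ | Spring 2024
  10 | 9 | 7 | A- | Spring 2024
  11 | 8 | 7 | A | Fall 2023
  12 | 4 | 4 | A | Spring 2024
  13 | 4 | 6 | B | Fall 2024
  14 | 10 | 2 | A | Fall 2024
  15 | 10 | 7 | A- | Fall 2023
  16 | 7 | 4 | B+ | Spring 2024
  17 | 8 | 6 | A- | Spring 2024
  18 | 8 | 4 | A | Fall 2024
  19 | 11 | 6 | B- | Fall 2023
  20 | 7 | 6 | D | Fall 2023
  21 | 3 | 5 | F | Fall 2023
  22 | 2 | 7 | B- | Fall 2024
SELECT name, year, gpa FROM students WHERE year < 1 OR gpa > 3.5

Execution result:
name | year | gpa
Ivy Davis | 1 | 3.61
Henry Williams | 2 | 3.84
Carol Davis | 1 | 3.96
Jack Jones | 2 | 3.74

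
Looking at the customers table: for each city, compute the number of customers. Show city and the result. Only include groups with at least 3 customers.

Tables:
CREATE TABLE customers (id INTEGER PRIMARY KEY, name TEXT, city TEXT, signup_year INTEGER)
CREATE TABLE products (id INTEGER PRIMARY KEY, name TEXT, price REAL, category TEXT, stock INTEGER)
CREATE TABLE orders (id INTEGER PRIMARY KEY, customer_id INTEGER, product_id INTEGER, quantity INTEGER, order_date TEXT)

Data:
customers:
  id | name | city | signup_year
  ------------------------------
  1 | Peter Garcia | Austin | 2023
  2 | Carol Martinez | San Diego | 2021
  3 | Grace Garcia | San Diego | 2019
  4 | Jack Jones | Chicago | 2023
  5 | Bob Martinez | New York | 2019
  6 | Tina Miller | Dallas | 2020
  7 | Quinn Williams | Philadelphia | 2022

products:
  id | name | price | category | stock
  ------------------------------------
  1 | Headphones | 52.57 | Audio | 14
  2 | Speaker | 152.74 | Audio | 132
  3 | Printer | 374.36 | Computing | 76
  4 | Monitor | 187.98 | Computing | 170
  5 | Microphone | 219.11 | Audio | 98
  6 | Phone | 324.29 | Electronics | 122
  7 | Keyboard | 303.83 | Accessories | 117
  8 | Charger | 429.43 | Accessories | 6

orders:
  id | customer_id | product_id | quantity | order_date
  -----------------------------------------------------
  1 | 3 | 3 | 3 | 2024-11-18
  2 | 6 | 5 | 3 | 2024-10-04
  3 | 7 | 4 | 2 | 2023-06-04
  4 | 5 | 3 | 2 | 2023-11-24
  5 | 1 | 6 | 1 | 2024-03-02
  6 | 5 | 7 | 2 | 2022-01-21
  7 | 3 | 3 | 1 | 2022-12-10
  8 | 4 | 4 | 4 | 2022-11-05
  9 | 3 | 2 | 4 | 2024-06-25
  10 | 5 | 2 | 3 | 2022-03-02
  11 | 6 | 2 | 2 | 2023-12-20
SELECT city, COUNT(*) AS n FROM customers GROUP BY city HAVING COUNT(*) >= 3

Execution result:
(no rows)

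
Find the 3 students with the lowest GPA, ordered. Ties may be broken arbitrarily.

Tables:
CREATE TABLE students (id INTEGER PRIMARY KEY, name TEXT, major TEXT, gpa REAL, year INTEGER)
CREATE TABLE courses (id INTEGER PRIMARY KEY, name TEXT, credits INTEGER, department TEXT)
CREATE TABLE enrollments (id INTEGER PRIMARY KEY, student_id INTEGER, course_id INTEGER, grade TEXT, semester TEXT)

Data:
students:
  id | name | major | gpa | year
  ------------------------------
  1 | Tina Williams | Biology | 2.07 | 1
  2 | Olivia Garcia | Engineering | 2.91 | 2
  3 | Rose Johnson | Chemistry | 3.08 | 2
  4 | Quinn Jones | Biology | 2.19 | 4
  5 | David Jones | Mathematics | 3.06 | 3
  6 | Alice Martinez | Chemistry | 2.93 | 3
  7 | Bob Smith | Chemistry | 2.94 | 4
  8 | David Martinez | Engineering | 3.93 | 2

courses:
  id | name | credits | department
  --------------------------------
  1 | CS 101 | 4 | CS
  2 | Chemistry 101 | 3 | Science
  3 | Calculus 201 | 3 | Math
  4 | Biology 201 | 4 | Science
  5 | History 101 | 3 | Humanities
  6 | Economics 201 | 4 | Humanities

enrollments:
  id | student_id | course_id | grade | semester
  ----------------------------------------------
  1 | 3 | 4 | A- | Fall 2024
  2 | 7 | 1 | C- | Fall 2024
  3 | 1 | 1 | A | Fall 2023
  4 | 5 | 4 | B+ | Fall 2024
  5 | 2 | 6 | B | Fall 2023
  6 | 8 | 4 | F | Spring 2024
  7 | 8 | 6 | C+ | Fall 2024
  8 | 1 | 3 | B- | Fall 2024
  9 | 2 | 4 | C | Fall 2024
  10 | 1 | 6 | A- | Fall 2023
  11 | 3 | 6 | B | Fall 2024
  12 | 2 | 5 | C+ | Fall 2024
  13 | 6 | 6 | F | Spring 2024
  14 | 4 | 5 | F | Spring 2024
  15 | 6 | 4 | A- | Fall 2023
SELECT name, gpa FROM students ORDER BY gpa ASC LIMIT 3

Execution result:
name | gpa
Tina Williams | 2.07
Quinn Jones | 2.19
Olivia Garcia | 2.91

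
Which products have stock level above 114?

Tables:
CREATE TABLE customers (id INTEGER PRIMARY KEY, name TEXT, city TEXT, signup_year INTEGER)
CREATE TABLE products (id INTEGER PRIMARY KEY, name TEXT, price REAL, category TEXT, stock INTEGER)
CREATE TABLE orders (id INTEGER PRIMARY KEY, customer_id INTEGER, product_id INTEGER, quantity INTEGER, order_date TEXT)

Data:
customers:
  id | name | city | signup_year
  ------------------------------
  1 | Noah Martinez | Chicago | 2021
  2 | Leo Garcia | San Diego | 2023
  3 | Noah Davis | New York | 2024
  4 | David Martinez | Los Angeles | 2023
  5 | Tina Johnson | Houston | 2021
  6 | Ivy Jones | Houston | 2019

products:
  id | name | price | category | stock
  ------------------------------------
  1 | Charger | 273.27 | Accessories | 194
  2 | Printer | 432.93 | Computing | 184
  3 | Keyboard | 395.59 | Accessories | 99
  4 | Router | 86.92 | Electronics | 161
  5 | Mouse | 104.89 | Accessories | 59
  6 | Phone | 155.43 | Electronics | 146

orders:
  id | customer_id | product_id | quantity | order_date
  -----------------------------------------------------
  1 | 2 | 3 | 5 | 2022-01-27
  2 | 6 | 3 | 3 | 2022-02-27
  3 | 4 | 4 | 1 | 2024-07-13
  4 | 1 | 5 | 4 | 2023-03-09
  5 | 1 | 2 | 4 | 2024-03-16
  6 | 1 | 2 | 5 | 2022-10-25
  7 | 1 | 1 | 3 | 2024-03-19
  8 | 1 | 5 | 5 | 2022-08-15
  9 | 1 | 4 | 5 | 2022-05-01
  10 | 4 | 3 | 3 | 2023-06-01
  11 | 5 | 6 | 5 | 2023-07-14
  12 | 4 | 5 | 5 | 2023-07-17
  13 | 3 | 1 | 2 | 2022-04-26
SELECT name, stock FROM products WHERE stock > 114

Execution result:
name | stock
Charger | 194
Printer | 184
Router | 161
Phone | 146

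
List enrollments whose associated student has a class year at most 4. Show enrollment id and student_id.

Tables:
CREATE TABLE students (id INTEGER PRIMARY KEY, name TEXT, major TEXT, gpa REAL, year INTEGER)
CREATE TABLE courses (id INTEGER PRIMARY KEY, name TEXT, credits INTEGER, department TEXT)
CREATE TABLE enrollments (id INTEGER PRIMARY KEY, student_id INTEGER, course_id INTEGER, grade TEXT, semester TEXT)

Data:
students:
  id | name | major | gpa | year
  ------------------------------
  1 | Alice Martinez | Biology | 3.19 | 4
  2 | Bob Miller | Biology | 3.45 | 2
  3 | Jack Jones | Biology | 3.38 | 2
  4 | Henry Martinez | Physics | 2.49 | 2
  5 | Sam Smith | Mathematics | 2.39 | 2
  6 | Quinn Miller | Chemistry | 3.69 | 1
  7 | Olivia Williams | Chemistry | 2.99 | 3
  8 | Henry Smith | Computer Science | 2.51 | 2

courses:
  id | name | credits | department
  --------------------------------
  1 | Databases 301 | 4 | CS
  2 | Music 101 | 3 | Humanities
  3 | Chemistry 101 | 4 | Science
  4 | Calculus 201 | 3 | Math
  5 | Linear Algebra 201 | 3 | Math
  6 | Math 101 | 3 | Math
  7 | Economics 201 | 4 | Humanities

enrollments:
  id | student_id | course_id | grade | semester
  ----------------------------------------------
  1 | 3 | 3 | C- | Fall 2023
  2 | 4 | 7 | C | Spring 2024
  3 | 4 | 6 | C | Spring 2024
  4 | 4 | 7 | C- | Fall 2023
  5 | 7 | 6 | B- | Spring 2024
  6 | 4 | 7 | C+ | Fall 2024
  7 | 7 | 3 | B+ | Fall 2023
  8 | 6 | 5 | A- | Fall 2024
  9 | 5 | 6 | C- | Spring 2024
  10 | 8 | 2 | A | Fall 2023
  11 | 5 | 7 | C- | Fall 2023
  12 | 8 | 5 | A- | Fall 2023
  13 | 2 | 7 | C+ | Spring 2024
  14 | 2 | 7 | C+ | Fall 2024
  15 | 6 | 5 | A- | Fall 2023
SELECT id, student_id FROM enrollments WHERE student_id IN (SELECT id FROM students WHERE year <= 4)

Execution result:
id | student_id
1 | 3
2 | 4
3 | 4
4 | 4
5 | 7
6 | 4
7 | 7
8 | 6
9 | 5
10 | 8
11 | 5
12 | 8
13 | 2
14 | 2
15 | 6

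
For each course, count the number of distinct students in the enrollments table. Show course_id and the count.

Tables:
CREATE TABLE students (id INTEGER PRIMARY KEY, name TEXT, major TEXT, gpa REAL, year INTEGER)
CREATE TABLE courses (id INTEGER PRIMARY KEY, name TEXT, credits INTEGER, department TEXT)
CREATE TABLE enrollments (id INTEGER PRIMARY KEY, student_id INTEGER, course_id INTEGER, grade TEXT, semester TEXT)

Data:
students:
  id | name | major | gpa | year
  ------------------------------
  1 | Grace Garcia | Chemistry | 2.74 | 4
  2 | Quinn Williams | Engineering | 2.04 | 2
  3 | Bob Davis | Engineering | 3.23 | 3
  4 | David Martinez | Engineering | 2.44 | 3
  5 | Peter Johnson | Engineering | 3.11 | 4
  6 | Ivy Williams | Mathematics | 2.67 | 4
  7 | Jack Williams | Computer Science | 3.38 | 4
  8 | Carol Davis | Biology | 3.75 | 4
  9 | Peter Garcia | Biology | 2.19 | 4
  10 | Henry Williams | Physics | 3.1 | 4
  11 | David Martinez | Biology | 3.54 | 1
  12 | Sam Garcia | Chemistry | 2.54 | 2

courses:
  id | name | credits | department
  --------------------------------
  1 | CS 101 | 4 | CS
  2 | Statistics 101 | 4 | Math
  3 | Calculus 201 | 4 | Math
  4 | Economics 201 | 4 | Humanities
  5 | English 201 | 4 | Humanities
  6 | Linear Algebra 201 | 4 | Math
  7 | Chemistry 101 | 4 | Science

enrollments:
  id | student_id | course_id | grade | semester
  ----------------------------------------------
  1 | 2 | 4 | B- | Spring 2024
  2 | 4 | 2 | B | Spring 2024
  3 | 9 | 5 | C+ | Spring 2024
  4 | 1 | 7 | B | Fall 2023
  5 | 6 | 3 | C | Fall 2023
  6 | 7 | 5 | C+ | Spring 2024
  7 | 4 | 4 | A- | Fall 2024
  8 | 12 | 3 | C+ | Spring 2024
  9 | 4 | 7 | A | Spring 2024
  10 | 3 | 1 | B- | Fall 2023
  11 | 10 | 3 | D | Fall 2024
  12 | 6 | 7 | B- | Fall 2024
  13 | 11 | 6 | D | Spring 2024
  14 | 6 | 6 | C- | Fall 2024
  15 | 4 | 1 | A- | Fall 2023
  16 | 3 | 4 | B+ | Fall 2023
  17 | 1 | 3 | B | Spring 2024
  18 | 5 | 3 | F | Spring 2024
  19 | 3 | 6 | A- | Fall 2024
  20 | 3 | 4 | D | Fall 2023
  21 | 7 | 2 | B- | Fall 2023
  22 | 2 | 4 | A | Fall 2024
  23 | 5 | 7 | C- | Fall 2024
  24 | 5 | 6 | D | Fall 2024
SELECT course_id, COUNT(DISTINCT student_id) AS distinct_student_count FROM enrollments GROUP BY course_id

Execution result:
course_id | distinct_student_count
1 | 2
2 | 2
3 | 5
4 | 3
5 | 2
6 | 4
7 | 4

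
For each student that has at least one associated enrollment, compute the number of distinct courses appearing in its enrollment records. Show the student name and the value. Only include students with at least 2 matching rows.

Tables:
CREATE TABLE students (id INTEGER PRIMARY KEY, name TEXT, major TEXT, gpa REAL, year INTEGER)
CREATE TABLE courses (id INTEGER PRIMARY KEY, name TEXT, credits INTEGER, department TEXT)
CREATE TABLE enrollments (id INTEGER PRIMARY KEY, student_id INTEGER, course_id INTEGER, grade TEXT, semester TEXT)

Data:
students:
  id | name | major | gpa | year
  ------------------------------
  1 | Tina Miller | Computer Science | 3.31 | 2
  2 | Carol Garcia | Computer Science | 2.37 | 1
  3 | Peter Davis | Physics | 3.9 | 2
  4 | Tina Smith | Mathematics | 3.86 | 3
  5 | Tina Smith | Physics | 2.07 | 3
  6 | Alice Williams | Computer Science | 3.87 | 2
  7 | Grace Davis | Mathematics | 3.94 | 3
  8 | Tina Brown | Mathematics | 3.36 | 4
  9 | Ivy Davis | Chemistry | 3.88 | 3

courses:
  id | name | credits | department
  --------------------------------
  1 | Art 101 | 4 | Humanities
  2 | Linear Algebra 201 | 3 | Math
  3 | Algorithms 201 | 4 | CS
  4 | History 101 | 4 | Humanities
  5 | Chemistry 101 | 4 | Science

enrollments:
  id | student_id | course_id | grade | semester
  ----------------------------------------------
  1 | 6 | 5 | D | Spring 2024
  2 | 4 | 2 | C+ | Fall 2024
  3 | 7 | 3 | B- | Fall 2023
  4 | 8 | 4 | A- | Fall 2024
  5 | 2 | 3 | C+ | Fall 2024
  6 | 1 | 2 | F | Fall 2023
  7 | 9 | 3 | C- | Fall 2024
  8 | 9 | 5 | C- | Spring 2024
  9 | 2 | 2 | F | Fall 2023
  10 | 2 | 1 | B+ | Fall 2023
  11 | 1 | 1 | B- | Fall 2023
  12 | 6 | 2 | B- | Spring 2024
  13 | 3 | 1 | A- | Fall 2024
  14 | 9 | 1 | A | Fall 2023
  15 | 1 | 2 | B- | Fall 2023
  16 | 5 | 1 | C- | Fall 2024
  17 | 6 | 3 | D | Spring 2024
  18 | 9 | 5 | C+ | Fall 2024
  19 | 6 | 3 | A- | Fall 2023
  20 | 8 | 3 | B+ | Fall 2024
SELECT p.name, COUNT(DISTINCT c.course_id) AS distinct_course_count FROM enrollments c JOIN students p ON c.student_id = p.id GROUP BY p.id, p.name HAVING COUNT(*) >= 2

Execution result:
name | distinct_course_count
Tina Miller | 2
Carol Garcia | 3
Alice Williams | 3
Tina Brown | 2
Ivy Davis | 3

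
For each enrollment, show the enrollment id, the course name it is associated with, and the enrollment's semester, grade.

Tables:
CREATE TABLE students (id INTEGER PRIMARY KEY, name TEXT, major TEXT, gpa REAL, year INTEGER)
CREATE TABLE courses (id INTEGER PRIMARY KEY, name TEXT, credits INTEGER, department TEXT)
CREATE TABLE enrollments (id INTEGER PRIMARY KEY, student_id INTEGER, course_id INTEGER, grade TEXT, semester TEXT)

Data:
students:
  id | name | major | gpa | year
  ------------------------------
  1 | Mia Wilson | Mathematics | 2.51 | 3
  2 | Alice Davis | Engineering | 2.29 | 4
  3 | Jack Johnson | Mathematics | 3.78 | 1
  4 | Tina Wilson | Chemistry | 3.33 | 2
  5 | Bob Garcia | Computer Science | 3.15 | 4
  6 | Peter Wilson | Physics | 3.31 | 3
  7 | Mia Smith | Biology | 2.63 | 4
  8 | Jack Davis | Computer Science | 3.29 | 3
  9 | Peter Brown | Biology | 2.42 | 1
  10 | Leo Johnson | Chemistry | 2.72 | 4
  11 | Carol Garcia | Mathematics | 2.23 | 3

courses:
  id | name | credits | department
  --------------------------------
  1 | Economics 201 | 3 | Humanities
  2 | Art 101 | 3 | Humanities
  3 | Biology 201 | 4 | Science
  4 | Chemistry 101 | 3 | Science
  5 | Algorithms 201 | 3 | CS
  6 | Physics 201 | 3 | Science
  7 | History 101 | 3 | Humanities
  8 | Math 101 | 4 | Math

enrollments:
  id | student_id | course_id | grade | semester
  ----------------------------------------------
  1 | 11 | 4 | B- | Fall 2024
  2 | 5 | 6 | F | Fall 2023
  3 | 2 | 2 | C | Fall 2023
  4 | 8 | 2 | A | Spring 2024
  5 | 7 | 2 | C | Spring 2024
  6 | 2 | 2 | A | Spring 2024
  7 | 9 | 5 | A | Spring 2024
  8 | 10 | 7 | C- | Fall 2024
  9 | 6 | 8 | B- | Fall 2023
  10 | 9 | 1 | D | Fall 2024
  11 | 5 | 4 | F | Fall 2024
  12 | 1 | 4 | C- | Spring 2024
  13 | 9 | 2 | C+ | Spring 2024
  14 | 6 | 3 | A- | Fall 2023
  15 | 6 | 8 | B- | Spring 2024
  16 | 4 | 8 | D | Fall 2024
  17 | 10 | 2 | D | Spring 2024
SELECT c.id, p.name AS course, c.semester, c.grade FROM enrollments c JOIN courses p ON c.course_id = p.id

Execution result:
id | course | semester | grade
1 | Chemistry 101 | Fall 2024 | B-
2 | Physics 201 | Fall 2023 | F
3 | Art 101 | Fall 2023 | C
4 | Art 101 | Spring 2024 | A
5 | Art 101 | Spring 2024 | C
6 | Art 101 | Spring 2024 | A
7 | Algorithms 201 | Spring 2024 | A
8 | History 101 | Fall 2024 | C-
9 | Math 101 | Fall 2023 | B-
10 | Economics 201 | Fall 2024 | D
11 | Chemistry 101 | Fall 2024 | F
12 | Chemistry 101 | Spring 2024 | C-
13 | Art 101 | Spring 2024 | C+
14 | Biology 201 | Fall 2023 | A-
15 | Math 101 | Spring 2024 | B-
16 | Math 101 | Fall 2024 | D
17 | Art 101 | Spring 2024 | D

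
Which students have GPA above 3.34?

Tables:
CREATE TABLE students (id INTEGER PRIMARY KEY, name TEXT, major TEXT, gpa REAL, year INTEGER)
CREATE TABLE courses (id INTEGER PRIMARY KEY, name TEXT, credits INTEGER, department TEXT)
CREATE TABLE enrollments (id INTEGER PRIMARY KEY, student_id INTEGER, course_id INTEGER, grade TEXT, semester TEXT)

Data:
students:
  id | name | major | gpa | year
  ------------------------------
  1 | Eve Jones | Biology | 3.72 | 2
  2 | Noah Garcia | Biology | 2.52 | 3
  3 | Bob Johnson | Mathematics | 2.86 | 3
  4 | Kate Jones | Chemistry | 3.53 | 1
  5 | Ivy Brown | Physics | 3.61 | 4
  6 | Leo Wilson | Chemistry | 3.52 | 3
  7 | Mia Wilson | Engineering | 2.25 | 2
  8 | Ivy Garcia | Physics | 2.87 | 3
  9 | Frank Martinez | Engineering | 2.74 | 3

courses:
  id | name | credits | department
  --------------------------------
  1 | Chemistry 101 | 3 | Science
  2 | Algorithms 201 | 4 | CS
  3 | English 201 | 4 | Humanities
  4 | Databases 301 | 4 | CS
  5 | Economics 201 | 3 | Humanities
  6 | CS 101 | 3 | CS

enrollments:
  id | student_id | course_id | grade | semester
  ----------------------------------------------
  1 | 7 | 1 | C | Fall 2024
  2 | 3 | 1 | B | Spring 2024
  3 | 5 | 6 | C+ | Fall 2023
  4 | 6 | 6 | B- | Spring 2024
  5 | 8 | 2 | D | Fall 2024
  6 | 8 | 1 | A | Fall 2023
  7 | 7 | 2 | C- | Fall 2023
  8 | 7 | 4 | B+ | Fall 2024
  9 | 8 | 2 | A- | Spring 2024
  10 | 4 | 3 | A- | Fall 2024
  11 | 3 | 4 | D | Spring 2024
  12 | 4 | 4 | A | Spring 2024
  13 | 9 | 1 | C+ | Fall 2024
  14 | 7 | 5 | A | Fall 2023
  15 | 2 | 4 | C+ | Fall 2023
SELECT name, gpa FROM students WHERE gpa > 3.34

Execution result:
name | gpa
Eve Jones | 3.72
Kate Jones | 3.53
Ivy Brown | 3.61
Leo Wilson | 3.52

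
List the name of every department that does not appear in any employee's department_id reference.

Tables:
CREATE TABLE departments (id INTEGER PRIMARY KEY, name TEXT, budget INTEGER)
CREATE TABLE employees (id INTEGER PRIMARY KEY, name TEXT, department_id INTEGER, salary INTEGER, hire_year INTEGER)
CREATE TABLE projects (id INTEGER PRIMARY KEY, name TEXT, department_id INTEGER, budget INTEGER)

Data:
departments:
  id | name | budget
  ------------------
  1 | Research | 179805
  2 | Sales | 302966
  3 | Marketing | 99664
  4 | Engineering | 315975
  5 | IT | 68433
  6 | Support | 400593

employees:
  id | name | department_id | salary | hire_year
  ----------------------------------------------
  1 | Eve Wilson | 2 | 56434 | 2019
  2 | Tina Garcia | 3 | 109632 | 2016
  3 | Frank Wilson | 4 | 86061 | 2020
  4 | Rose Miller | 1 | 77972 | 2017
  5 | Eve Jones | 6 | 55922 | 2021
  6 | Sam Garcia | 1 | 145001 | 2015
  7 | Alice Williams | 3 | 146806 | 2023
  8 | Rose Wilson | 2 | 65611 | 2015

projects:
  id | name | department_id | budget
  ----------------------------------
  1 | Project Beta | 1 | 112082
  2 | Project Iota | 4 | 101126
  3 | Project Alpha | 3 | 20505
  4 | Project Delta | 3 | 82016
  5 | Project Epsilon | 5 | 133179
SELECT p.name FROM departments p LEFT JOIN employees c ON c.department_id = p.id WHERE c.id IS NULL

Execution result:
IT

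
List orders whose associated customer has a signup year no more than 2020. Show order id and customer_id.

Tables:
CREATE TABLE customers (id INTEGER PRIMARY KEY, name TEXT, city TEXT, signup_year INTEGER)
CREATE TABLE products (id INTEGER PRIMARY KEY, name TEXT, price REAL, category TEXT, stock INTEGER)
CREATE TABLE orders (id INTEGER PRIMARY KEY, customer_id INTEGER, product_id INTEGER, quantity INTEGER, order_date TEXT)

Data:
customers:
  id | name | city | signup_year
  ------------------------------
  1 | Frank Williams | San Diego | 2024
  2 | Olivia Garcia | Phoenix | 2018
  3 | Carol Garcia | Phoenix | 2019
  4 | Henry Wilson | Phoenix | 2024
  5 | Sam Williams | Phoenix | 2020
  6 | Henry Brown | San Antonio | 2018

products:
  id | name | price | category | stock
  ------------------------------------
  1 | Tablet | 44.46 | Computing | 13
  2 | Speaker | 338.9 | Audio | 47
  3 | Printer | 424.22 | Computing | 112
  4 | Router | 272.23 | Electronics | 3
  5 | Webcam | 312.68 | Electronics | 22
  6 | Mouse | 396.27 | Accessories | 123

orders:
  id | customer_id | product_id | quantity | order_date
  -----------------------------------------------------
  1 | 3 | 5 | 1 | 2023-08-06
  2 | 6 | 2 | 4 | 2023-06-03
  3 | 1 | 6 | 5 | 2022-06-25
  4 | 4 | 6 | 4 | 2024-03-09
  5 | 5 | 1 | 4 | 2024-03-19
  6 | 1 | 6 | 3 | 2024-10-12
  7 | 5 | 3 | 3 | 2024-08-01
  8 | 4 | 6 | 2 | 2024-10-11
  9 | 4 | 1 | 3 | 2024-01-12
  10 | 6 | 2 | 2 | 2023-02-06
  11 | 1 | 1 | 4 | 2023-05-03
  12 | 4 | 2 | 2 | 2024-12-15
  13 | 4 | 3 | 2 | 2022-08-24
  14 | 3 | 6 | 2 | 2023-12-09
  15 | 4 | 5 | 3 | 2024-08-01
SELECT id, customer_id FROM orders WHERE customer_id IN (SELECT id FROM customers WHERE signup_year <= 2020)

Execution result:
id | customer_id
1 | 3
2 | 6
5 | 5
7 | 5
10 | 6
14 | 3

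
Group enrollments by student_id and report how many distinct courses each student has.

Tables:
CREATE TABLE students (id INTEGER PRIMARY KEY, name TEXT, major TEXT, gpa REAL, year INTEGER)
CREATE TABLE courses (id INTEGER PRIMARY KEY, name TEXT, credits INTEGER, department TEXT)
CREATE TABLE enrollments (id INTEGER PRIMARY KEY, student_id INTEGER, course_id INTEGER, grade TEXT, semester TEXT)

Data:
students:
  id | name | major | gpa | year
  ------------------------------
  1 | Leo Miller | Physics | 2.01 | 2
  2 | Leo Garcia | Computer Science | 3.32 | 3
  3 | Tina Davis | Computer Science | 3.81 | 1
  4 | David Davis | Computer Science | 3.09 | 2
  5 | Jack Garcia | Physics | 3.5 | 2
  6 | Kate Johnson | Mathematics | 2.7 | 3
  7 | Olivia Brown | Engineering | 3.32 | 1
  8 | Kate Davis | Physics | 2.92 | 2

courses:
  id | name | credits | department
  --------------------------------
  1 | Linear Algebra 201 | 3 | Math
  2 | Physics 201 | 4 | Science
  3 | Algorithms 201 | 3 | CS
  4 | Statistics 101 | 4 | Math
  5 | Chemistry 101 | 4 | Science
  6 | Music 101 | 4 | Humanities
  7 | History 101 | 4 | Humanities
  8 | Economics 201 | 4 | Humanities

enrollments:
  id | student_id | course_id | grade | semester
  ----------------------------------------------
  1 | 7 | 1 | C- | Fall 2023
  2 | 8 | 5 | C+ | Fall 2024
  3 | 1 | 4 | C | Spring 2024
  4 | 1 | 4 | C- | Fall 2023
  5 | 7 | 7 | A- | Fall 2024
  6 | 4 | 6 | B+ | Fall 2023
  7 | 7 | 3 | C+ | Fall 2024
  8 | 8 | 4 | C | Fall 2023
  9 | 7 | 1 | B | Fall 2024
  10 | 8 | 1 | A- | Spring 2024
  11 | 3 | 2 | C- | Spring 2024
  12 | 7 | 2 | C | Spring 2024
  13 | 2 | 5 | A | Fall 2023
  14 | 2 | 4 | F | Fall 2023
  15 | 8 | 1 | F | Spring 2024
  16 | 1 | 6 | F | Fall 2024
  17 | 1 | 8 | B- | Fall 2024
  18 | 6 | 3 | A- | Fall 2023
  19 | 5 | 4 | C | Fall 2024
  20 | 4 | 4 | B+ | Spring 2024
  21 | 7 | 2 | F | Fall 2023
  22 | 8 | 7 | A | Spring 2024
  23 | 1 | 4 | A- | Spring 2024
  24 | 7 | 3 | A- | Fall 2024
SELECT student_id, COUNT(DISTINCT course_id) AS distinct_course_count FROM enrollments GROUP BY student_id

Execution result:
student_id | distinct_course_count
1 | 3
2 | 2
3 | 1
4 | 2
5 | 1
6 | 1
7 | 4
8 | 4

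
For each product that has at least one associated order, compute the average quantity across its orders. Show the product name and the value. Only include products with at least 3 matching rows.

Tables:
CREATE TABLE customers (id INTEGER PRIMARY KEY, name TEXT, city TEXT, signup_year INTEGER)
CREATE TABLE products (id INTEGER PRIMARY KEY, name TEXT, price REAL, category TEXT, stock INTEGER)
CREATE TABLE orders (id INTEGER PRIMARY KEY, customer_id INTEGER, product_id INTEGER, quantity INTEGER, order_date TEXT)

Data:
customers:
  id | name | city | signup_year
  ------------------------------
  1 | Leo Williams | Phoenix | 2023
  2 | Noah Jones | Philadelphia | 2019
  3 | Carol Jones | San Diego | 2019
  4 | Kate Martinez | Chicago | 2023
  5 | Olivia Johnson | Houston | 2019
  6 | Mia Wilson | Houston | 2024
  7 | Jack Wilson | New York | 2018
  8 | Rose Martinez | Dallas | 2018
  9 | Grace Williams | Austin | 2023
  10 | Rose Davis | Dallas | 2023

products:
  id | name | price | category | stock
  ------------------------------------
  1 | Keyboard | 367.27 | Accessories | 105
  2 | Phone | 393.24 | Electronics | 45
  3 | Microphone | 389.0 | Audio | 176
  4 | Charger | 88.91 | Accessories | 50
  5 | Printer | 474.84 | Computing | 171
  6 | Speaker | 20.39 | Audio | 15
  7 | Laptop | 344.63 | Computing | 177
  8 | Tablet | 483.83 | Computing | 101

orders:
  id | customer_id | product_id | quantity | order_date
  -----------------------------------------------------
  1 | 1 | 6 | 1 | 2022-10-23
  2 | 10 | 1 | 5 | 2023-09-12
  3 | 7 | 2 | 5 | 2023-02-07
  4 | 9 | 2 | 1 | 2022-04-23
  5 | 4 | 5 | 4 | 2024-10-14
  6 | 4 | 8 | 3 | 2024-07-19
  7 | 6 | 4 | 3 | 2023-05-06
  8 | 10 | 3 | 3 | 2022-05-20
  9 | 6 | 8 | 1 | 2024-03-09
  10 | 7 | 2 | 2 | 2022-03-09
SELECT p.name, AVG(c.quantity) AS avg_quantity FROM orders c JOIN products p ON c.product_id = p.id GROUP BY p.id, p.name HAVING COUNT(*) >= 3

Execution result:
name | avg_quantity
Phone | 2.67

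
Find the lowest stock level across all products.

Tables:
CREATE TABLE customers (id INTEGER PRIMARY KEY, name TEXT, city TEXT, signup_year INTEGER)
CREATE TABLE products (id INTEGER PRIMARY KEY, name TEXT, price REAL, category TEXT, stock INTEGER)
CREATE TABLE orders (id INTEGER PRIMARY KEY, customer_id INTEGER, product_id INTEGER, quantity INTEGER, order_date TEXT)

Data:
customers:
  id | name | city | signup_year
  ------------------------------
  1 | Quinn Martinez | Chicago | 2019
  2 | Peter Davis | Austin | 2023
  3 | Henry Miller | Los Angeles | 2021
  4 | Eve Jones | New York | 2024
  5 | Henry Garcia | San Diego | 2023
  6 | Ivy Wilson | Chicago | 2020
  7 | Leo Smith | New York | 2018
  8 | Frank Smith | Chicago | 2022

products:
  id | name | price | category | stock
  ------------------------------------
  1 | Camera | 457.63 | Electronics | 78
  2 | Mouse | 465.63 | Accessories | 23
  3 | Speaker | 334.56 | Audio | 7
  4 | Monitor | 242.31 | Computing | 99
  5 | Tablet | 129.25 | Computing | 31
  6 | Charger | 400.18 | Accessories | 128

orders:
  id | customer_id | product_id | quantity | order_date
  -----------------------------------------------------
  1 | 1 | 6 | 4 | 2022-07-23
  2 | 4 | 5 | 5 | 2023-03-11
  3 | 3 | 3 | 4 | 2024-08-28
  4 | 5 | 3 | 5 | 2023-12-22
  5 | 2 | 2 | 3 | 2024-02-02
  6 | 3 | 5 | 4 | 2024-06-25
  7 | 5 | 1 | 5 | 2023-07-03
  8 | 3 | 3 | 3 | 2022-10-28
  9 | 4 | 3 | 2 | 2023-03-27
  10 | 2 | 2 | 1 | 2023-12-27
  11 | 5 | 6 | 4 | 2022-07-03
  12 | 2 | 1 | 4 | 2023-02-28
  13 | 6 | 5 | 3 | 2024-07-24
SELECT MIN(stock) FROM products

Execution result:
7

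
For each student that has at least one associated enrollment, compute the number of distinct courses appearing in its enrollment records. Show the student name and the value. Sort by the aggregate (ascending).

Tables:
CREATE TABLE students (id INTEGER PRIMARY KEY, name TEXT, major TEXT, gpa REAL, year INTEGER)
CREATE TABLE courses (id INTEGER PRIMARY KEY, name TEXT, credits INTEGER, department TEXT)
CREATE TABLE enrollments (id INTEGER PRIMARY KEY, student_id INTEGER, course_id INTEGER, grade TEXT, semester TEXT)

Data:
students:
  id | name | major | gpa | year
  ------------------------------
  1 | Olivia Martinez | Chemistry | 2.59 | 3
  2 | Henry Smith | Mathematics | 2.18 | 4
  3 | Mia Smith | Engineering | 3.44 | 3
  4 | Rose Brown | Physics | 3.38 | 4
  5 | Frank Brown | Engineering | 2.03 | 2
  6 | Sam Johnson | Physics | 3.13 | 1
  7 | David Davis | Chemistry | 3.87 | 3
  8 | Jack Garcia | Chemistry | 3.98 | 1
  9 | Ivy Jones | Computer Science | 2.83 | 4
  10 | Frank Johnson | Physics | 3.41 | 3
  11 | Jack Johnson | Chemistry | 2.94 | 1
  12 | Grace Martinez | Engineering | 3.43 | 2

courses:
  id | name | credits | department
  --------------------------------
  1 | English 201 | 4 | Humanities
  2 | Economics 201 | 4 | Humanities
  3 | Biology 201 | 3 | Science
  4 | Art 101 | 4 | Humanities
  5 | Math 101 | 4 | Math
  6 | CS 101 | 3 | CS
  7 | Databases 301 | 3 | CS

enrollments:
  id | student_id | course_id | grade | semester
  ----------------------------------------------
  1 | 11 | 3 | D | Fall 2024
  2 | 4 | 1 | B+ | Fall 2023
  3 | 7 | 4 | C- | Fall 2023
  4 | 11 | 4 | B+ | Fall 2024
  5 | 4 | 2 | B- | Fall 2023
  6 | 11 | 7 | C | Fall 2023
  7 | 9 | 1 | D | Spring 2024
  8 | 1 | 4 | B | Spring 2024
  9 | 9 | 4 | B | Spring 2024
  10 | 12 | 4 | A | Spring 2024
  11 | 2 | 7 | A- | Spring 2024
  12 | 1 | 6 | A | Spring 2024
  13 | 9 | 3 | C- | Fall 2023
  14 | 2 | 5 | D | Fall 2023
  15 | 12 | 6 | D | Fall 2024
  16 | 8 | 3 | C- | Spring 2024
SELECT p.name, COUNT(DISTINCT c.course_id) AS distinct_course_count FROM enrollments c JOIN students p ON c.student_id = p.id GROUP BY p.id, p.name ORDER BY distinct_course_count ASC

Execution result:
name | distinct_course_count
David Davis | 1
Jack Garcia | 1
Olivia Martinez | 2
Henry Smith | 2
Rose Brown | 2
Grace Martinez | 2
Ivy Jones | 3
Jack Johnson | 3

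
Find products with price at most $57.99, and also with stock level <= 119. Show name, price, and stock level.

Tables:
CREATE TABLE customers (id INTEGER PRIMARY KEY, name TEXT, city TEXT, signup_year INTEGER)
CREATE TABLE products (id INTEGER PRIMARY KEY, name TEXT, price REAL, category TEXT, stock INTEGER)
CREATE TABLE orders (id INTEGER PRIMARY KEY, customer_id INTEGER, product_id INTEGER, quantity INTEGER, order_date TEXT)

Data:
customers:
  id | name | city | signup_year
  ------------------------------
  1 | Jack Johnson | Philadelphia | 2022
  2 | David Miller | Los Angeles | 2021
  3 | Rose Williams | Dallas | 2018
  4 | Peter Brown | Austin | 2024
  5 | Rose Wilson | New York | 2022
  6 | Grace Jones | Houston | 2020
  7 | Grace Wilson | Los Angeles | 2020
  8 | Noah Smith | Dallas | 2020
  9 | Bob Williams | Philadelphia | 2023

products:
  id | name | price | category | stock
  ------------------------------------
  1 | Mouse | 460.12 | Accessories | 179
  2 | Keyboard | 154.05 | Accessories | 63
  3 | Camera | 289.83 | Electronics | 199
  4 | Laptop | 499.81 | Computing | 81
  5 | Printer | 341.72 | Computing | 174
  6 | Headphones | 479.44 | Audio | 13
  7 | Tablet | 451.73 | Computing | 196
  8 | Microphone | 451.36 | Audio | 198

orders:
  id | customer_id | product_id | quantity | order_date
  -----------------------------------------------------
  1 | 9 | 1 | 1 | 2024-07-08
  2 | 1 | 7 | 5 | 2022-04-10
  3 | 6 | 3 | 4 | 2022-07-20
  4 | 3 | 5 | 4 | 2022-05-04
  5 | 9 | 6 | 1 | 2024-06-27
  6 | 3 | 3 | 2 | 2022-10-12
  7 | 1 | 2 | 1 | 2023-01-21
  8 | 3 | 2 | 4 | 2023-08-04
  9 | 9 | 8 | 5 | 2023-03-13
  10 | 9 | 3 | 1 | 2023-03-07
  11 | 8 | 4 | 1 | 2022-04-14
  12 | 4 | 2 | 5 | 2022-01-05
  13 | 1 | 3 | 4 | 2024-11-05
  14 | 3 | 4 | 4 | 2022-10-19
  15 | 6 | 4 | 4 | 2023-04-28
SELECT name, price, stock FROM products WHERE price <= 57.99 AND stock <= 119

Execution result:
(no rows)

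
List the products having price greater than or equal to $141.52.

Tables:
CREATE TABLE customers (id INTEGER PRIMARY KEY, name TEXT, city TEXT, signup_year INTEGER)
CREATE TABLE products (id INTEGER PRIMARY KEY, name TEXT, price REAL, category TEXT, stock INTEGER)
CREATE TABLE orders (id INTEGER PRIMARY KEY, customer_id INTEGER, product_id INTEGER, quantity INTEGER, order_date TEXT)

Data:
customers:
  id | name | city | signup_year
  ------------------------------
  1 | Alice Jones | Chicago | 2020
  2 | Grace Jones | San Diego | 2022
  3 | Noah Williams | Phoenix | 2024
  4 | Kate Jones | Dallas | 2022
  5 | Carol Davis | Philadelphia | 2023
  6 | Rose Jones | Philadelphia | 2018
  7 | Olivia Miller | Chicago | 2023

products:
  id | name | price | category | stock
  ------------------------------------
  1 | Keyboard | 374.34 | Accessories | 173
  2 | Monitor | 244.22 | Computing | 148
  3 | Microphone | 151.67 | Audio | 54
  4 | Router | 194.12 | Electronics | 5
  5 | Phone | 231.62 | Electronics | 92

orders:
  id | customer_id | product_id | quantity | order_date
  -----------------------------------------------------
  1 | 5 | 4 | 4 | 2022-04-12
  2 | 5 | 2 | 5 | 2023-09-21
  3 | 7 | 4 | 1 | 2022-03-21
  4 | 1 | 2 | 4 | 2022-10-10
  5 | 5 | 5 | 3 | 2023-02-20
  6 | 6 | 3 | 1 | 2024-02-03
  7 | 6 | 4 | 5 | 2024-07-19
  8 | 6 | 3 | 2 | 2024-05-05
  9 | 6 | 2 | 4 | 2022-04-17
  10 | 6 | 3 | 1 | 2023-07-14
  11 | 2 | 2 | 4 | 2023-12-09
SELECT name, price FROM products WHERE price >= 141.52

Execution result:
name | price
Keyboard | 374.34
Monitor | 244.22
Microphone | 151.67
Router | 194.12
Phone | 231.62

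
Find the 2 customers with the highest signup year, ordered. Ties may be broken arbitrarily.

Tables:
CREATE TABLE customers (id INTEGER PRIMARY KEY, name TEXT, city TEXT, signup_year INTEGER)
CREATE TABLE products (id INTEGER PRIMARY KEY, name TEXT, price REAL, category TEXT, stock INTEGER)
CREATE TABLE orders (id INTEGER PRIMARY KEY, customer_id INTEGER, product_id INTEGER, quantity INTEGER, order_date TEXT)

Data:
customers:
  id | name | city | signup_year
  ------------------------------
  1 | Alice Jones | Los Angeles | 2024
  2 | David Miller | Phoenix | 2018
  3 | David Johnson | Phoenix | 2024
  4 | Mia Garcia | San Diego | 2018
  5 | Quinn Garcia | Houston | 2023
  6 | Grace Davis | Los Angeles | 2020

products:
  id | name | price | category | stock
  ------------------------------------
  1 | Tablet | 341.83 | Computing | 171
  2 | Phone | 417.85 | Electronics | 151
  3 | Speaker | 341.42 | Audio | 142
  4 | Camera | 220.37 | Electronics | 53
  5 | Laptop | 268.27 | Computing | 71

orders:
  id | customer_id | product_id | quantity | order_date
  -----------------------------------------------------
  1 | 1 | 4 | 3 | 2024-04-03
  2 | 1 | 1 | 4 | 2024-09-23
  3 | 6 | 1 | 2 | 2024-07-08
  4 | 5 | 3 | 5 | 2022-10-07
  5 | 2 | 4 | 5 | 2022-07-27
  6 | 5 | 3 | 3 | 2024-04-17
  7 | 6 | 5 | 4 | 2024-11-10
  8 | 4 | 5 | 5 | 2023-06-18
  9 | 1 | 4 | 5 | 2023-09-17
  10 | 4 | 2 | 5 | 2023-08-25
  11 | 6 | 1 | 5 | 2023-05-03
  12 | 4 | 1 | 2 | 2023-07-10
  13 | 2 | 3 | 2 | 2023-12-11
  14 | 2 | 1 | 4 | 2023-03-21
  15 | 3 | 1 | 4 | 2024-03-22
SELECT name, signup_year FROM customers ORDER BY signup_year DESC LIMIT 2

Execution result:
name | signup_year
Alice Jones | 2024
David Johnson | 2024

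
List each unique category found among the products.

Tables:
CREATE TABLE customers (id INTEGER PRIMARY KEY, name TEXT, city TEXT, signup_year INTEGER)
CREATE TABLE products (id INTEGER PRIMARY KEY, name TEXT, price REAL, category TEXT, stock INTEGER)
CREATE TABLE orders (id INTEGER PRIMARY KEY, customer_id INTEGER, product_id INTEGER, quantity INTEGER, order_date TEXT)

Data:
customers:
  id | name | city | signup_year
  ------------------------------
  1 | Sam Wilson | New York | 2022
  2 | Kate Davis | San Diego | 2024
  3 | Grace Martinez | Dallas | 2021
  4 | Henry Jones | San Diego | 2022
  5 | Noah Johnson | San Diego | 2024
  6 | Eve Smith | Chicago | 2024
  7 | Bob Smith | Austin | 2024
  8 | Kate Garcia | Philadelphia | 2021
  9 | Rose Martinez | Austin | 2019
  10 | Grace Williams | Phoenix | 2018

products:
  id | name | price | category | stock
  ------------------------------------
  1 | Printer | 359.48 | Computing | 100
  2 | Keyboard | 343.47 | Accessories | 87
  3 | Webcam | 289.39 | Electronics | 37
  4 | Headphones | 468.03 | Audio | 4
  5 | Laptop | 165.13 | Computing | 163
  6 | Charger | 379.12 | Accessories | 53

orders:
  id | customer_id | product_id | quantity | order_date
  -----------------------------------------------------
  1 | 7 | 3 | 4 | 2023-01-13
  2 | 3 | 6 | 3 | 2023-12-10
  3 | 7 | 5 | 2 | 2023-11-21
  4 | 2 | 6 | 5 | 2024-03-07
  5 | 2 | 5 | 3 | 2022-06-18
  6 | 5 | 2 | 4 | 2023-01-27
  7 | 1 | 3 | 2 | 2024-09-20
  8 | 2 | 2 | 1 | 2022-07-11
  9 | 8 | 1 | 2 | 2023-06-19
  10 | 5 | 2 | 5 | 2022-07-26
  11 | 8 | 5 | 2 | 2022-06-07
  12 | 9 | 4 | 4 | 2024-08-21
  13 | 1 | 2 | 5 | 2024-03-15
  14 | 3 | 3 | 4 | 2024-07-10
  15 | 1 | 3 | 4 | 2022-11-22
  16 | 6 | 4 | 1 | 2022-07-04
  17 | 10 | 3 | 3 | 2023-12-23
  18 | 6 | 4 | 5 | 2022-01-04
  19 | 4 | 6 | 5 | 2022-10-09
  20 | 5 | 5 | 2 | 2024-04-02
SELECT DISTINCT category FROM products

Execution result:
category
Computing
Accessories
Electronics
Audio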